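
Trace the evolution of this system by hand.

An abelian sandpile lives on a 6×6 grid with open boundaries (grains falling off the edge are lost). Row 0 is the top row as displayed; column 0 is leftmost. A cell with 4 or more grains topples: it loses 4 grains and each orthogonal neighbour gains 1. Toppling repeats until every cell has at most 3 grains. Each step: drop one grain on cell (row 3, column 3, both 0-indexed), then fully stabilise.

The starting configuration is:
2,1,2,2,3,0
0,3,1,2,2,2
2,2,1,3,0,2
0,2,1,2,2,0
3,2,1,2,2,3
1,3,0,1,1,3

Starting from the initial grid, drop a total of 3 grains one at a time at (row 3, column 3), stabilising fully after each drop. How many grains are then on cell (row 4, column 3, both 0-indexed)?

3

k=0  2,1,2,2,3,0
0,3,1,2,2,2
2,2,1,3,0,2
0,2,1,2,2,0
3,2,1,2,2,3
1,3,0,1,1,3
k=1  2,1,2,2,3,0
0,3,1,2,2,2
2,2,1,3,0,2
0,2,1,3,2,0
3,2,1,2,2,3
1,3,0,1,1,3
k=2  2,1,2,2,3,0
0,3,1,3,2,2
2,2,2,0,1,2
0,2,2,1,3,0
3,2,1,3,2,3
1,3,0,1,1,3
k=3  2,1,2,2,3,0
0,3,1,3,2,2
2,2,2,0,1,2
0,2,2,2,3,0
3,2,1,3,2,3
1,3,0,1,1,3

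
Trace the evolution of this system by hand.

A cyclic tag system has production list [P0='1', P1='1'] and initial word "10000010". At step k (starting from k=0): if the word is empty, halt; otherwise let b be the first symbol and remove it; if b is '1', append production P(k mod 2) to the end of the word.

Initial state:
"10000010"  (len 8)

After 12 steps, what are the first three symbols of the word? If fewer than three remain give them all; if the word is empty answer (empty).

0) "10000010"  (len 8)
1) "00000101"  (len 8)
2) "0000101"  (len 7)
3) "000101"  (len 6)
4) "00101"  (len 5)
5) "0101"  (len 4)
6) "101"  (len 3)
7) "011"  (len 3)
8) "11"  (len 2)
9) "11"  (len 2)
10) "11"  (len 2)
11) "11"  (len 2)
12) "11"  (len 2)

11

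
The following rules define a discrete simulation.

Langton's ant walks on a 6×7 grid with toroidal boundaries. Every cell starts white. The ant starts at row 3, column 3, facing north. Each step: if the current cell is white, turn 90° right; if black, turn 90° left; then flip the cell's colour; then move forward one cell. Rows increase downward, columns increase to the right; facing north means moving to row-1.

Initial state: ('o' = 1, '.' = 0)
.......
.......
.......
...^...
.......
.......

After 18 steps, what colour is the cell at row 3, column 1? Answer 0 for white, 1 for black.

t=0: .......
.......
.......
...^...
.......
.......
t=1: .......
.......
.......
...o>..
.......
.......
t=2: .......
.......
.......
...oo..
....v..
.......
t=3: .......
.......
.......
...oo..
...<o..
.......
t=4: .......
.......
.......
...^o..
...oo..
.......
t=5: .......
.......
.......
..<.o..
...oo..
.......
t=6: .......
.......
..^....
..o.o..
...oo..
.......
t=7: .......
.......
..o>...
..o.o..
...oo..
.......
t=8: .......
.......
..oo...
..ovo..
...oo..
.......
t=9: .......
.......
..oo...
..<oo..
...oo..
.......
t=10: .......
.......
..oo...
...oo..
..voo..
.......
t=11: .......
.......
..oo...
...oo..
.<ooo..
.......
t=12: .......
.......
..oo...
.^.oo..
.oooo..
.......
t=13: .......
.......
..oo...
.o>oo..
.oooo..
.......
t=14: .......
.......
..oo...
.oooo..
.ovoo..
.......
t=15: .......
.......
..oo...
.oooo..
.o.>o..
.......
t=16: .......
.......
..oo...
.oo^o..
.o..o..
.......
t=17: .......
.......
..oo...
.o<.o..
.o..o..
.......
t=18: .......
.......
..oo...
.o..o..
.ov.o..
.......

1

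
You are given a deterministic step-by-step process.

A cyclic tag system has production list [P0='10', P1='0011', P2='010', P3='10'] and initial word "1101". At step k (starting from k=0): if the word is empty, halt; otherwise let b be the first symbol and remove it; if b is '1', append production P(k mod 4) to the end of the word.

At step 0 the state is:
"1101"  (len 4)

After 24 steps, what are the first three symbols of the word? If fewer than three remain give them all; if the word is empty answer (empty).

001

step 0: "1101"  (len 4)
step 1: "10110"  (len 5)
step 2: "01100011"  (len 8)
step 3: "1100011"  (len 7)
step 4: "10001110"  (len 8)
step 5: "000111010"  (len 9)
step 6: "00111010"  (len 8)
step 7: "0111010"  (len 7)
step 8: "111010"  (len 6)
step 9: "1101010"  (len 7)
step 10: "1010100011"  (len 10)
step 11: "010100011010"  (len 12)
step 12: "10100011010"  (len 11)
step 13: "010001101010"  (len 12)
step 14: "10001101010"  (len 11)
step 15: "0001101010010"  (len 13)
step 16: "001101010010"  (len 12)
step 17: "01101010010"  (len 11)
step 18: "1101010010"  (len 10)
step 19: "101010010010"  (len 12)
step 20: "0101001001010"  (len 13)
step 21: "101001001010"  (len 12)
step 22: "010010010100011"  (len 15)
step 23: "10010010100011"  (len 14)
step 24: "001001010001110"  (len 15)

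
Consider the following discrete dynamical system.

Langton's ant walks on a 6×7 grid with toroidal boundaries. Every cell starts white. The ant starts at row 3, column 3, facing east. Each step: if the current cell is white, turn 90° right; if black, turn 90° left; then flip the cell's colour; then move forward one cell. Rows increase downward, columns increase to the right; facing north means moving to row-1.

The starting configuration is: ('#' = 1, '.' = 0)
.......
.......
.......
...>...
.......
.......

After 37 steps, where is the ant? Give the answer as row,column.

2,6

[0] .......
.......
.......
...>...
.......
.......
[1] .......
.......
.......
...#...
...v...
.......
[2] .......
.......
.......
...#...
..<#...
.......
[3] .......
.......
.......
..^#...
..##...
.......
[4] .......
.......
.......
..#>...
..##...
.......
[5] .......
.......
...^...
..#....
..##...
.......
[6] .......
.......
...#>..
..#....
..##...
.......
[7] .......
.......
...##..
..#.v..
..##...
.......
[8] .......
.......
...##..
..#<#..
..##...
.......
[9] .......
.......
...^#..
..###..
..##...
.......
[10] .......
.......
..<.#..
..###..
..##...
.......
[11] .......
..^....
..#.#..
..###..
..##...
.......
[12] .......
..#>...
..#.#..
..###..
..##...
.......
[13] .......
..##...
..#v#..
..###..
..##...
.......
[14] .......
..##...
..<##..
..###..
..##...
.......
[15] .......
..##...
...##..
..v##..
..##...
.......
[16] .......
..##...
...##..
...>#..
..##...
.......
[17] .......
..##...
...^#..
....#..
..##...
.......
[18] .......
..##...
..<.#..
....#..
..##...
.......
[19] .......
..^#...
..#.#..
....#..
..##...
.......
[20] .......
.<.#...
..#.#..
....#..
..##...
.......
[21] .^.....
.#.#...
..#.#..
....#..
..##...
.......
[22] .#>....
.#.#...
..#.#..
....#..
..##...
.......
[23] .##....
.#v#...
..#.#..
....#..
..##...
.......
[24] .##....
.<##...
..#.#..
....#..
..##...
.......
[25] .##....
..##...
.v#.#..
....#..
..##...
.......
[26] .##....
..##...
<##.#..
....#..
..##...
.......
[27] .##....
^.##...
###.#..
....#..
..##...
.......
[28] .##....
#>##...
###.#..
....#..
..##...
.......
[29] .##....
####...
#v#.#..
....#..
..##...
.......
[30] .##....
####...
#.>.#..
....#..
..##...
.......
[31] .##....
##^#...
#...#..
....#..
..##...
.......
[32] .##....
#<.#...
#...#..
....#..
..##...
.......
[33] .##....
#..#...
#v..#..
....#..
..##...
.......
[34] .##....
#..#...
<#..#..
....#..
..##...
.......
[35] .##....
#..#...
.#..#..
v...#..
..##...
.......
[36] .##....
#..#...
.#..#..
#...#.<
..##...
.......
[37] .##....
#..#...
.#..#.^
#...#.#
..##...
.......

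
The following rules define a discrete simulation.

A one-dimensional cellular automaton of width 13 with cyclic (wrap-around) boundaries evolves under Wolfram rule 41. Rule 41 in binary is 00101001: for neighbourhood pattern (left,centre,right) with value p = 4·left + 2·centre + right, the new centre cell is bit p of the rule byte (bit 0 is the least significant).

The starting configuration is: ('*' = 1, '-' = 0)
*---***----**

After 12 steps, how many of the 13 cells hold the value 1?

9

0) *---***----**
1) --*-*---**-*-
2) *--*--*-*-*--
3) -------*-*---
4) ******--*--**
5) -----------*-
6) **********---
7) *----------*-
8) --********--*
9) --*----------
10) *---*********
11) --*-*--------
12) *--*--*******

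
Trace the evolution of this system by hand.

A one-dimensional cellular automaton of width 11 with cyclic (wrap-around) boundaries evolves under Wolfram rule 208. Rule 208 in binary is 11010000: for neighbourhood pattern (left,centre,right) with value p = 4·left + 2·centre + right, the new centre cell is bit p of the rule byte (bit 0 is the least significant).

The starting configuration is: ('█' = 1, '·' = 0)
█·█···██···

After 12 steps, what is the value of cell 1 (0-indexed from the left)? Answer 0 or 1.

0

gen 0: █·█···██···
gen 1: ···█···██··
gen 2: ····█···██·
gen 3: ·····█···██
gen 4: █·····█···█
gen 5: ██·····█···
gen 6: ·██·····█··
gen 7: ··██·····█·
gen 8: ···██·····█
gen 9: █···██·····
gen 10: ·█···██····
gen 11: ··█···██···
gen 12: ···█···██··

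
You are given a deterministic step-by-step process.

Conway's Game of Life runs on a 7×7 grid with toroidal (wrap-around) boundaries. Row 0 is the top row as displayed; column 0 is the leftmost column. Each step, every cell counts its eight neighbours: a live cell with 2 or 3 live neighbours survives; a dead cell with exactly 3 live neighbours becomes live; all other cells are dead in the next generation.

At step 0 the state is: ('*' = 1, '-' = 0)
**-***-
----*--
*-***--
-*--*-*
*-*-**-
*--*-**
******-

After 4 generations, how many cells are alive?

t=0: **-***-
----*--
*-***--
-*--*-*
*-*-**-
*--*-**
******-
t=1: *------
*-----*
***-*--
------*
--*----
-------
-------
t=2: *-----*
------*
-*---*-
*-**---
-------
-------
-------
t=3: *-----*
-----**
***---*
-**----
-------
-------
-------
t=4: *----**
-----*-
--*--**
--*----
-------
-------
-------

8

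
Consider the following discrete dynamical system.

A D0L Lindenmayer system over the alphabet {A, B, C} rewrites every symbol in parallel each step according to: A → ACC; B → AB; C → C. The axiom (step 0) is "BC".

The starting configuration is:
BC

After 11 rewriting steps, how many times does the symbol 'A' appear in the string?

11

[0] BC
[1] ABC
[2] ACCABC
[3] ACCCCACCABC
[4] ACCCCCCACCCCACCABC
[5] ACCCCCCCCACCCCCCACCCCACCABC
[6] ACCCCCCCCCCACCCCCCCCACCCCCCACCCCACCABC
[7] ACCCCCCCCCCCCACCCCCCCCCCACCCCCCCCACCCCCCACCCCACCABC
[8] ACCCCCCCCCCCCCCACCCCCCCCCCCCACCCCCCCCCCACCCCCCCCACCCCCCACCCCACCABC
[9] ACCCCCCCCCCCCCCCCACCCCCCCCCCCCCCACCCCCCCCCCCCACCCCCCCCCCACCCCCCCCACCCCCCACCCCACCABC
[10] ACCCCCCCCCCCCCCCCCCACCCCCCCCCCCCCCCCACCCCCCCCCCCCCCACCCCCCCCCCCCACCCCCCCCCCACCCCCCCCACCCCCCACCCCACCABC
[11] ACCCCCCCCCCCCCCCCCCCCACCCCCCCCCCCCCCCCCCACCCCCCCCCCCCCCCCA…CCCCCCCACCCCCCCCCCCCACCCCCCCCCCACCCCCCCCACCCCCCACCCCACCABC  (len 123)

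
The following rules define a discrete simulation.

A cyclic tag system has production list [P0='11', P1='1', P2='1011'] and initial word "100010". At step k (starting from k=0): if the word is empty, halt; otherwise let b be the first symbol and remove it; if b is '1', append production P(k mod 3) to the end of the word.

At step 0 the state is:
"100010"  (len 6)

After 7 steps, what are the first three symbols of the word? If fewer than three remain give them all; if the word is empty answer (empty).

0) "100010"  (len 6)
1) "0001011"  (len 7)
2) "001011"  (len 6)
3) "01011"  (len 5)
4) "1011"  (len 4)
5) "0111"  (len 4)
6) "111"  (len 3)
7) "1111"  (len 4)

111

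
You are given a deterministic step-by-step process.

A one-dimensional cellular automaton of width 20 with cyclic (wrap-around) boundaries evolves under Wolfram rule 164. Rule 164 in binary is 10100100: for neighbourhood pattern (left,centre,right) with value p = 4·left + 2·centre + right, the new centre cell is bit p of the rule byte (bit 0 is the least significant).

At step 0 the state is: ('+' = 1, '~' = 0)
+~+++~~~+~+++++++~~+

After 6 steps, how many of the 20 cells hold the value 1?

[0] +~+++~~~+~+++++++~~+
[1] ~+~+~~~~++~+++++~~~~
[2] ~+++~~~~~~+~+++~~~~~
[3] ~~+~~~~~~~++~+~~~~~~
[4] ~~+~~~~~~~~~++~~~~~~
[5] ~~+~~~~~~~~~~~~~~~~~
[6] ~~+~~~~~~~~~~~~~~~~~

1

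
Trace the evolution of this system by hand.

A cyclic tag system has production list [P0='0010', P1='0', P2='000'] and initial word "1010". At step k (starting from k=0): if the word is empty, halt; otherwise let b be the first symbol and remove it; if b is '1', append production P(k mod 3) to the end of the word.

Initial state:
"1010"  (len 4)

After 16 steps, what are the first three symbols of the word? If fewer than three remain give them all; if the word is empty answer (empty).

(empty)

t=0: "1010"  (len 4)
t=1: "0100010"  (len 7)
t=2: "100010"  (len 6)
t=3: "00010000"  (len 8)
t=4: "0010000"  (len 7)
t=5: "010000"  (len 6)
t=6: "10000"  (len 5)
t=7: "00000010"  (len 8)
t=8: "0000010"  (len 7)
t=9: "000010"  (len 6)
t=10: "00010"  (len 5)
t=11: "0010"  (len 4)
t=12: "010"  (len 3)
t=13: "10"  (len 2)
t=14: "00"  (len 2)
t=15: "0"  (len 1)
t=16: (halted — word empty)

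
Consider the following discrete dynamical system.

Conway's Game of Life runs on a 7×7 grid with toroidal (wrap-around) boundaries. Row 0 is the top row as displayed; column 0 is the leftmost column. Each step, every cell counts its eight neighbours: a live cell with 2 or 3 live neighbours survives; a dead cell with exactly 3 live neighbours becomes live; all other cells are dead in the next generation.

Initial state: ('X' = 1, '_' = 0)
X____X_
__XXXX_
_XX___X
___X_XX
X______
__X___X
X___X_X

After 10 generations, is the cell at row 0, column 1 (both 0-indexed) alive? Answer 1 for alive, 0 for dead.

0) X____X_
__XXXX_
_XX___X
___X_XX
X______
__X___X
X___X_X
1) XX_____
X_XXXX_
XX____X
_XX__XX
X____X_
_X___XX
XX_____
2) ___XX__
__XXXX_
_______
__X__X_
__X_X__
_X___X_
__X____
3) _____X_
__X__X_
__X__X_
___X___
_XXXXX_
_XXX___
__XXX__
4) __X__X_
____XXX
__XXX__
_X___X_
_X_____
_____X_
_X__X__
5) ___X__X
__X___X
__XX__X
_X_XX__
_______
_______
____XX_
6) ___XX_X
X_X__XX
XX__XX_
___XX__
_______
_______
____XX_
7) X__X___
__X____
XXX____
___XXX_
_______
_______
___XXX_
8) __XX___
X_XX___
_XX_X__
_XXXX__
____X__
____X__
___XX__
9) _X_____
____X__
X___X__
_X__XX_
__X_XX_
____XX_
__X_X__
10) ___X___
_______
___XX__
_X____X
______X
_______
___XXX_

0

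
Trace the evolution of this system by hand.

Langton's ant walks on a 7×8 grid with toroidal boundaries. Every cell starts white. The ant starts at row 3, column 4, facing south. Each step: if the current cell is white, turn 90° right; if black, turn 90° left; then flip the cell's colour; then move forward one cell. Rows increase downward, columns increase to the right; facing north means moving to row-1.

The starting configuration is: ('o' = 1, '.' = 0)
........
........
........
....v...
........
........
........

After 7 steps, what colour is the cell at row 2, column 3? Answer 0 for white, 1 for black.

1

gen 0: ........
........
........
....v...
........
........
........
gen 1: ........
........
........
...<o...
........
........
........
gen 2: ........
........
...^....
...oo...
........
........
........
gen 3: ........
........
...o>...
...oo...
........
........
........
gen 4: ........
........
...oo...
...ov...
........
........
........
gen 5: ........
........
...oo...
...o.>..
........
........
........
gen 6: ........
........
...oo...
...o.o..
.....v..
........
........
gen 7: ........
........
...oo...
...o.o..
....<o..
........
........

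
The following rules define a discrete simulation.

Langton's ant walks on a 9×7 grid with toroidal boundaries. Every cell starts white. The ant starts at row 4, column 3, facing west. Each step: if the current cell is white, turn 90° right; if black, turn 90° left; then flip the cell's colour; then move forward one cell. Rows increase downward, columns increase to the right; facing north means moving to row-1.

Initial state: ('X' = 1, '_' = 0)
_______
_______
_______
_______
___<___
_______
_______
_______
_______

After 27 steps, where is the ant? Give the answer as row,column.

6,6

step 0: _______
_______
_______
_______
___<___
_______
_______
_______
_______
step 1: _______
_______
_______
___^___
___X___
_______
_______
_______
_______
step 2: _______
_______
_______
___X>__
___X___
_______
_______
_______
_______
step 3: _______
_______
_______
___XX__
___Xv__
_______
_______
_______
_______
step 4: _______
_______
_______
___XX__
___<X__
_______
_______
_______
_______
step 5: _______
_______
_______
___XX__
____X__
___v___
_______
_______
_______
step 6: _______
_______
_______
___XX__
____X__
__<X___
_______
_______
_______
step 7: _______
_______
_______
___XX__
__^_X__
__XX___
_______
_______
_______
step 8: _______
_______
_______
___XX__
__X>X__
__XX___
_______
_______
_______
step 9: _______
_______
_______
___XX__
__XXX__
__Xv___
_______
_______
_______
step 10: _______
_______
_______
___XX__
__XXX__
__X_>__
_______
_______
_______
step 11: _______
_______
_______
___XX__
__XXX__
__X_X__
____v__
_______
_______
step 12: _______
_______
_______
___XX__
__XXX__
__X_X__
___<X__
_______
_______
step 13: _______
_______
_______
___XX__
__XXX__
__X^X__
___XX__
_______
_______
step 14: _______
_______
_______
___XX__
__XXX__
__XX>__
___XX__
_______
_______
step 15: _______
_______
_______
___XX__
__XX^__
__XX___
___XX__
_______
_______
step 16: _______
_______
_______
___XX__
__X<___
__XX___
___XX__
_______
_______
step 17: _______
_______
_______
___XX__
__X____
__Xv___
___XX__
_______
_______
step 18: _______
_______
_______
___XX__
__X____
__X_>__
___XX__
_______
_______
step 19: _______
_______
_______
___XX__
__X____
__X_X__
___Xv__
_______
_______
step 20: _______
_______
_______
___XX__
__X____
__X_X__
___X_>_
_______
_______
step 21: _______
_______
_______
___XX__
__X____
__X_X__
___X_X_
_____v_
_______
step 22: _______
_______
_______
___XX__
__X____
__X_X__
___X_X_
____<X_
_______
step 23: _______
_______
_______
___XX__
__X____
__X_X__
___X^X_
____XX_
_______
step 24: _______
_______
_______
___XX__
__X____
__X_X__
___XX>_
____XX_
_______
step 25: _______
_______
_______
___XX__
__X____
__X_X^_
___XX__
____XX_
_______
step 26: _______
_______
_______
___XX__
__X____
__X_XX>
___XX__
____XX_
_______
step 27: _______
_______
_______
___XX__
__X____
__X_XXX
___XX_v
____XX_
_______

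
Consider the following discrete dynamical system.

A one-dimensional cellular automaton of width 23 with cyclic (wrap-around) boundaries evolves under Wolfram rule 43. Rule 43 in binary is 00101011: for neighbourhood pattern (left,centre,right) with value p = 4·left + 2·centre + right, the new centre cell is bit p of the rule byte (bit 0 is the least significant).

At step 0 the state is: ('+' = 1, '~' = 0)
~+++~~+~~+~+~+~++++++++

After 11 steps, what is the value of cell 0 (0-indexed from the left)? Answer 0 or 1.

0

step 0: ~+++~~+~~+~+~+~++++++++
step 1: ++~~~+~~+~+~+~++~~~~~~~
step 2: +~~++~~+~+~+~++~~++++++
step 3: ~~++~~+~+~+~++~~++~~~~~
step 4: +++~~+~+~+~++~~++~~++++
step 5: ~~~~+~+~+~++~~++~~++~~~
step 6: ++++~+~+~++~~++~~++~~++
step 7: ~~~~+~+~++~~++~~++~~++~
step 8: ++++~+~++~~++~~++~~++~~
step 9: +~~~+~++~~++~~++~~++~~+
step 10: ~~++~++~~++~~++~~++~~++
step 11: ~++~++~~++~~++~~++~~++~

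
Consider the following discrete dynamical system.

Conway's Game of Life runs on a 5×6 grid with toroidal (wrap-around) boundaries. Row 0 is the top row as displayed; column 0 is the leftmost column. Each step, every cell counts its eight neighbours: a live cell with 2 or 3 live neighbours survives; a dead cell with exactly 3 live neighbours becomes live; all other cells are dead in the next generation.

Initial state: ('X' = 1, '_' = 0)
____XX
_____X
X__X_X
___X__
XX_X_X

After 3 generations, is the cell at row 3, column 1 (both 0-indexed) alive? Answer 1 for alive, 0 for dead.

0

k=0  ____XX
_____X
X__X_X
___X__
XX_X_X
k=1  ______
______
X____X
_X_X__
X_XX_X
k=2  ______
______
X_____
_X_X__
XXXXX_
k=3  _XXX__
______
______
___XXX
XX_XX_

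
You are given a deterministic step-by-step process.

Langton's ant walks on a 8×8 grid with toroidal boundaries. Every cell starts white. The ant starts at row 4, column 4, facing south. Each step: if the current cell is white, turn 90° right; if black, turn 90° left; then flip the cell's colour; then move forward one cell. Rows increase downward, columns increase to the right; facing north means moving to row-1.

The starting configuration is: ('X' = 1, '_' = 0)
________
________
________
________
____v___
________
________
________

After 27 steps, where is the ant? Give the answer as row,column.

t=0: ________
________
________
________
____v___
________
________
________
t=1: ________
________
________
________
___<X___
________
________
________
t=2: ________
________
________
___^____
___XX___
________
________
________
t=3: ________
________
________
___X>___
___XX___
________
________
________
t=4: ________
________
________
___XX___
___Xv___
________
________
________
t=5: ________
________
________
___XX___
___X_>__
________
________
________
t=6: ________
________
________
___XX___
___X_X__
_____v__
________
________
t=7: ________
________
________
___XX___
___X_X__
____<X__
________
________
t=8: ________
________
________
___XX___
___X^X__
____XX__
________
________
t=9: ________
________
________
___XX___
___XX>__
____XX__
________
________
t=10: ________
________
________
___XX^__
___XX___
____XX__
________
________
t=11: ________
________
________
___XXX>_
___XX___
____XX__
________
________
t=12: ________
________
________
___XXXX_
___XX_v_
____XX__
________
________
t=13: ________
________
________
___XXXX_
___XX<X_
____XX__
________
________
t=14: ________
________
________
___XX^X_
___XXXX_
____XX__
________
________
t=15: ________
________
________
___X<_X_
___XXXX_
____XX__
________
________
t=16: ________
________
________
___X__X_
___XvXX_
____XX__
________
________
t=17: ________
________
________
___X__X_
___X_>X_
____XX__
________
________
t=18: ________
________
________
___X_^X_
___X__X_
____XX__
________
________
t=19: ________
________
________
___X_X>_
___X__X_
____XX__
________
________
t=20: ________
________
______^_
___X_X__
___X__X_
____XX__
________
________
t=21: ________
________
______X>
___X_X__
___X__X_
____XX__
________
________
t=22: ________
________
______XX
___X_X_v
___X__X_
____XX__
________
________
t=23: ________
________
______XX
___X_X<X
___X__X_
____XX__
________
________
t=24: ________
________
______^X
___X_XXX
___X__X_
____XX__
________
________
t=25: ________
________
_____<_X
___X_XXX
___X__X_
____XX__
________
________
t=26: ________
_____^__
_____X_X
___X_XXX
___X__X_
____XX__
________
________
t=27: ________
_____X>_
_____X_X
___X_XXX
___X__X_
____XX__
________
________

1,6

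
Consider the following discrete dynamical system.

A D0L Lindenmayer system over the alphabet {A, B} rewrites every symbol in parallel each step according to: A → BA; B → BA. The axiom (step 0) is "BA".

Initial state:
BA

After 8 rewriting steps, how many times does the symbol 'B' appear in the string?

256

gen 0: BA
gen 1: BABA
gen 2: BABABABA
gen 3: BABABABABABABABA
gen 4: BABABABABABABABABABABABABABABABA
gen 5: BABABABABABABABABABABABABABABABABABABABABABABABABABABABABABABABA
gen 6: BABABABABABABABABABABABABABABABABABABABABABABABABABABABABA…BABABABABABABABABABABABABABABABABABABABABABABABABABABABABA  (len 128)
gen 7: BABABABABABABABABABABABABABABABABABABABABABABABABABABABABA…BABABABABABABABABABABABABABABABABABABABABABABABABABABABABA  (len 256)
gen 8: BABABABABABABABABABABABABABABABABABABABABABABABABABABABABA…BABABABABABABABABABABABABABABABABABABABABABABABABABABABABA  (len 512)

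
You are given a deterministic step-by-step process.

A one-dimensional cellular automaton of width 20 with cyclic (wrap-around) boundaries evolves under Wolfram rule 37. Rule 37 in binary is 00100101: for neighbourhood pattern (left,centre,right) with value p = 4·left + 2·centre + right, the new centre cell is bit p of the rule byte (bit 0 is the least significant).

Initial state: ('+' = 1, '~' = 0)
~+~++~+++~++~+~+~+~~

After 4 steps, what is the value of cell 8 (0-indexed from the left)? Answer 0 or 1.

0

gen 0: ~+~++~+++~++~+~+~+~~
gen 1: ~++~~+~~~+~~++++++~+
gen 2: +~~~~+~+~+~~~~~~~~++
gen 3: ~~++~+++++~++++++~~~
gen 4: +~~~+~~~~~+~~~~~~~++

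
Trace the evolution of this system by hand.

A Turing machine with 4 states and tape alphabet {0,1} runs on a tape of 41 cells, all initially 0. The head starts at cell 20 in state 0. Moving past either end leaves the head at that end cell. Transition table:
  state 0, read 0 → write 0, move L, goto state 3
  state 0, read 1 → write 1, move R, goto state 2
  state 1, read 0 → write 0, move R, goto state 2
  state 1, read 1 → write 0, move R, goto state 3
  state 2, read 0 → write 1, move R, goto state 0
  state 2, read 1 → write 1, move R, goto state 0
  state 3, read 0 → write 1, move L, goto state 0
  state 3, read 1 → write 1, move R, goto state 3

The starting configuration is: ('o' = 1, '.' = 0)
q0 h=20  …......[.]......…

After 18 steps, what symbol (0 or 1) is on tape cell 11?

0) q0 h=20  …......[.]......…
1) q3 h=19  …......[.]......…
2) q0 h=18  …......[.]o.....…
3) q3 h=17  …......[.].o....…
4) q0 h=16  …......[.]o.o...…
5) q3 h=15  …......[.].o.o..…
6) q0 h=14  …......[.]o.o.o.…
7) q3 h=13  …......[.].o.o.o…
8) q0 h=12  …......[.]o.o.o.…
9) q3 h=11  …......[.].o.o.o…
10) q0 h=10  …......[.]o.o.o.…
11) q3 h= 9  …......[.].o.o.o…
12) q0 h= 8  …......[.]o.o.o.…
13) q3 h= 7  …......[.].o.o.o…
14) q0 h= 6  |......[.]o.o.o.…
15) q3 h= 5  |.....[.].o.o.o…
16) q0 h= 4  |....[.]o.o.o.…
17) q3 h= 3  |...[.].o.o.o…
18) q0 h= 2  |..[.]o.o.o.…

1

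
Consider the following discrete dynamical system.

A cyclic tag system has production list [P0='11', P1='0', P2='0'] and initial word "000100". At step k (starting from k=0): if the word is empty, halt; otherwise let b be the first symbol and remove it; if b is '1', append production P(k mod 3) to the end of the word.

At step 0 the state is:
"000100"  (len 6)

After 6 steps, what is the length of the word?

2

gen 0: "000100"  (len 6)
gen 1: "00100"  (len 5)
gen 2: "0100"  (len 4)
gen 3: "100"  (len 3)
gen 4: "0011"  (len 4)
gen 5: "011"  (len 3)
gen 6: "11"  (len 2)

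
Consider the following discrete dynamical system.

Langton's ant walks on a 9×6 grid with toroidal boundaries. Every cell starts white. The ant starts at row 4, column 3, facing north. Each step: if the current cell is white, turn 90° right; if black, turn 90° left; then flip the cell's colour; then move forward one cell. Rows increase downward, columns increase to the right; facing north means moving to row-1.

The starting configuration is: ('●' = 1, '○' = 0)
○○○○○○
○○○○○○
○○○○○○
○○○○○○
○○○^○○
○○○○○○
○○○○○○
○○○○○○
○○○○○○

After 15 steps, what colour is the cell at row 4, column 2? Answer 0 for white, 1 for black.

step 0: ○○○○○○
○○○○○○
○○○○○○
○○○○○○
○○○^○○
○○○○○○
○○○○○○
○○○○○○
○○○○○○
step 1: ○○○○○○
○○○○○○
○○○○○○
○○○○○○
○○○●>○
○○○○○○
○○○○○○
○○○○○○
○○○○○○
step 2: ○○○○○○
○○○○○○
○○○○○○
○○○○○○
○○○●●○
○○○○v○
○○○○○○
○○○○○○
○○○○○○
step 3: ○○○○○○
○○○○○○
○○○○○○
○○○○○○
○○○●●○
○○○<●○
○○○○○○
○○○○○○
○○○○○○
step 4: ○○○○○○
○○○○○○
○○○○○○
○○○○○○
○○○^●○
○○○●●○
○○○○○○
○○○○○○
○○○○○○
step 5: ○○○○○○
○○○○○○
○○○○○○
○○○○○○
○○<○●○
○○○●●○
○○○○○○
○○○○○○
○○○○○○
step 6: ○○○○○○
○○○○○○
○○○○○○
○○^○○○
○○●○●○
○○○●●○
○○○○○○
○○○○○○
○○○○○○
step 7: ○○○○○○
○○○○○○
○○○○○○
○○●>○○
○○●○●○
○○○●●○
○○○○○○
○○○○○○
○○○○○○
step 8: ○○○○○○
○○○○○○
○○○○○○
○○●●○○
○○●v●○
○○○●●○
○○○○○○
○○○○○○
○○○○○○
step 9: ○○○○○○
○○○○○○
○○○○○○
○○●●○○
○○<●●○
○○○●●○
○○○○○○
○○○○○○
○○○○○○
step 10: ○○○○○○
○○○○○○
○○○○○○
○○●●○○
○○○●●○
○○v●●○
○○○○○○
○○○○○○
○○○○○○
step 11: ○○○○○○
○○○○○○
○○○○○○
○○●●○○
○○○●●○
○<●●●○
○○○○○○
○○○○○○
○○○○○○
step 12: ○○○○○○
○○○○○○
○○○○○○
○○●●○○
○^○●●○
○●●●●○
○○○○○○
○○○○○○
○○○○○○
step 13: ○○○○○○
○○○○○○
○○○○○○
○○●●○○
○●>●●○
○●●●●○
○○○○○○
○○○○○○
○○○○○○
step 14: ○○○○○○
○○○○○○
○○○○○○
○○●●○○
○●●●●○
○●v●●○
○○○○○○
○○○○○○
○○○○○○
step 15: ○○○○○○
○○○○○○
○○○○○○
○○●●○○
○●●●●○
○●○>●○
○○○○○○
○○○○○○
○○○○○○

1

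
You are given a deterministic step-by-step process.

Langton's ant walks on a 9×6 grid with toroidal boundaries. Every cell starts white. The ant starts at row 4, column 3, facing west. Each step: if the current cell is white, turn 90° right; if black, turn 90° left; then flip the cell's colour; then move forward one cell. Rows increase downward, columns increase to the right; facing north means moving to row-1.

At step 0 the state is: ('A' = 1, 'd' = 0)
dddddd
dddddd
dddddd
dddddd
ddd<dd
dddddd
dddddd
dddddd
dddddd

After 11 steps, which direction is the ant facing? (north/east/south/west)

step 0: dddddd
dddddd
dddddd
dddddd
ddd<dd
dddddd
dddddd
dddddd
dddddd
step 1: dddddd
dddddd
dddddd
ddd^dd
dddAdd
dddddd
dddddd
dddddd
dddddd
step 2: dddddd
dddddd
dddddd
dddA>d
dddAdd
dddddd
dddddd
dddddd
dddddd
step 3: dddddd
dddddd
dddddd
dddAAd
dddAvd
dddddd
dddddd
dddddd
dddddd
step 4: dddddd
dddddd
dddddd
dddAAd
ddd<Ad
dddddd
dddddd
dddddd
dddddd
step 5: dddddd
dddddd
dddddd
dddAAd
ddddAd
dddvdd
dddddd
dddddd
dddddd
step 6: dddddd
dddddd
dddddd
dddAAd
ddddAd
dd<Add
dddddd
dddddd
dddddd
step 7: dddddd
dddddd
dddddd
dddAAd
dd^dAd
ddAAdd
dddddd
dddddd
dddddd
step 8: dddddd
dddddd
dddddd
dddAAd
ddA>Ad
ddAAdd
dddddd
dddddd
dddddd
step 9: dddddd
dddddd
dddddd
dddAAd
ddAAAd
ddAvdd
dddddd
dddddd
dddddd
step 10: dddddd
dddddd
dddddd
dddAAd
ddAAAd
ddAd>d
dddddd
dddddd
dddddd
step 11: dddddd
dddddd
dddddd
dddAAd
ddAAAd
ddAdAd
ddddvd
dddddd
dddddd

south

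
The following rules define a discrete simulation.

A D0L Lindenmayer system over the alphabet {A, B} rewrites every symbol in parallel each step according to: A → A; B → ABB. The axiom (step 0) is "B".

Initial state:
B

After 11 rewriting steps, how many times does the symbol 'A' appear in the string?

[0] B
[1] ABB
[2] AABBABB
[3] AAABBABBAABBABB
[4] AAAABBABBAABBABBAAABBABBAABBABB
[5] AAAAABBABBAABBABBAAABBABBAABBABBAAAABBABBAABBABBAAABBABBAABBABB
[6] AAAAAABBABBAABBABBAAABBABBAABBABBAAAABBABBAABBABBAAABBABBA…BBABBAABBABBAAABBABBAABBABBAAAABBABBAABBABBAAABBABBAABBABB  (len 127)
[7] AAAAAAABBABBAABBABBAAABBABBAABBABBAAAABBABBAABBABBAAABBABB…BBABBAABBABBAAABBABBAABBABBAAAABBABBAABBABBAAABBABBAABBABB  (len 255)
[8] AAAAAAAABBABBAABBABBAAABBABBAABBABBAAAABBABBAABBABBAAABBAB…BBABBAABBABBAAABBABBAABBABBAAAABBABBAABBABBAAABBABBAABBABB  (len 511)
[9] AAAAAAAAABBABBAABBABBAAABBABBAABBABBAAAABBABBAABBABBAAABBA…BBABBAABBABBAAABBABBAABBABBAAAABBABBAABBABBAAABBABBAABBABB  (len 1023)
[10] AAAAAAAAAABBABBAABBABBAAABBABBAABBABBAAAABBABBAABBABBAAABB…BBABBAABBABBAAABBABBAABBABBAAAABBABBAABBABBAAABBABBAABBABB  (len 2047)
[11] AAAAAAAAAAABBABBAABBABBAAABBABBAABBABBAAAABBABBAABBABBAAAB…BBABBAABBABBAAABBABBAABBABBAAAABBABBAABBABBAAABBABBAABBABB  (len 4095)

2047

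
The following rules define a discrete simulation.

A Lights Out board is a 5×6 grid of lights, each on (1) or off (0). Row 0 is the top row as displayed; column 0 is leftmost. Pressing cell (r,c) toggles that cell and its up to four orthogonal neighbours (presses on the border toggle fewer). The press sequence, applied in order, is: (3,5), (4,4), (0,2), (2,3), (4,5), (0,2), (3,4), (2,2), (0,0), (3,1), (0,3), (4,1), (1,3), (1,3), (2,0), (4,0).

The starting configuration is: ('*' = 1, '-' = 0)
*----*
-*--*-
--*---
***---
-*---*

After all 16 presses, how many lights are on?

19

0) *----*
-*--*-
--*---
***---
-*---*
1) *----*
-*--*-
--*--*
***-**
-*----
2) *----*
-*--*-
--*--*
***--*
-*-***
3) ****-*
-**-*-
--*--*
***--*
-*-***
4) ****-*
-****-
---***
****-*
-*-***
5) ****-*
-****-
---***
****--
-*-*--
6) *----*
-*-**-
---***
****--
-*-*--
7) *----*
-*-**-
---*-*
***-**
-*-**-
8) *----*
-****-
-**--*
**--**
-*-**-
9) -*---*
*****-
-**--*
**--**
-*-**-
10) -*---*
*****-
--*--*
--*-**
---**-
11) -*****
***-*-
--*--*
--*-**
---**-
12) -*****
***-*-
--*--*
-**-**
*****-
13) -**-**
**-*--
--**-*
-**-**
*****-
14) -*****
***-*-
--*--*
-**-**
*****-
15) -*****
-**-*-
***--*
***-**
*****-
16) -*****
-**-*-
***--*
-**-**
--***-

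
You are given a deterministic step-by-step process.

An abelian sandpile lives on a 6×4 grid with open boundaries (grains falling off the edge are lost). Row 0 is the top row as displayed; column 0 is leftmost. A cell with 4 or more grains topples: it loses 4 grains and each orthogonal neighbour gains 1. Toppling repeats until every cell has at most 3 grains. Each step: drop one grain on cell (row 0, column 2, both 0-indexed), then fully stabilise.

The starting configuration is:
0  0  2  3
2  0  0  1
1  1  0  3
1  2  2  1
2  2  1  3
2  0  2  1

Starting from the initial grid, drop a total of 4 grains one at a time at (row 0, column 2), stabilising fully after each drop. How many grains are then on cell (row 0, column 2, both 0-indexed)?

k=0  0  0  2  3
2  0  0  1
1  1  0  3
1  2  2  1
2  2  1  3
2  0  2  1
k=1  0  0  3  3
2  0  0  1
1  1  0  3
1  2  2  1
2  2  1  3
2  0  2  1
k=2  0  1  1  0
2  0  1  2
1  1  0  3
1  2  2  1
2  2  1  3
2  0  2  1
k=3  0  1  2  0
2  0  1  2
1  1  0  3
1  2  2  1
2  2  1  3
2  0  2  1
k=4  0  1  3  0
2  0  1  2
1  1  0  3
1  2  2  1
2  2  1  3
2  0  2  1

3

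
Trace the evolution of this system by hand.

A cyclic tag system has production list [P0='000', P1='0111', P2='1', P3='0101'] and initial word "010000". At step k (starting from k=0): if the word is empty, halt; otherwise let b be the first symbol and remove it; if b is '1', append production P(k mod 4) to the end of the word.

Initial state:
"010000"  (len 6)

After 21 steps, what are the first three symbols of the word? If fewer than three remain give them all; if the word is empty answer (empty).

010

step 0: "010000"  (len 6)
step 1: "10000"  (len 5)
step 2: "00000111"  (len 8)
step 3: "0000111"  (len 7)
step 4: "000111"  (len 6)
step 5: "00111"  (len 5)
step 6: "0111"  (len 4)
step 7: "111"  (len 3)
step 8: "110101"  (len 6)
step 9: "10101000"  (len 8)
step 10: "01010000111"  (len 11)
step 11: "1010000111"  (len 10)
step 12: "0100001110101"  (len 13)
step 13: "100001110101"  (len 12)
step 14: "000011101010111"  (len 15)
step 15: "00011101010111"  (len 14)
step 16: "0011101010111"  (len 13)
step 17: "011101010111"  (len 12)
step 18: "11101010111"  (len 11)
step 19: "11010101111"  (len 11)
step 20: "10101011110101"  (len 14)
step 21: "0101011110101000"  (len 16)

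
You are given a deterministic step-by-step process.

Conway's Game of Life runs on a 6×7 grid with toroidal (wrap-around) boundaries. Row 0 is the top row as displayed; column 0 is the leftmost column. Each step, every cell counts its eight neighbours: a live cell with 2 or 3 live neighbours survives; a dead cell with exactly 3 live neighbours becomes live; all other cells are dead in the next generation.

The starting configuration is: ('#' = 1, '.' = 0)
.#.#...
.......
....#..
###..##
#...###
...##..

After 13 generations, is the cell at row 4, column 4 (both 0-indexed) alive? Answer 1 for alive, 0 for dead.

1

step 0: .#.#...
.......
....#..
###..##
#...###
...##..
step 1: ..###..
.......
##...##
.#.#...
..#....
#.##..#
step 2: .##.#..
#######
###...#
.#....#
#......
....#..
step 3: ......#
....#..
....#..
..#...#
#......
.#.#...
step 4: .......
.....#.
...#.#.
.......
###....
#......
step 5: .......
....#..
....#..
.##....
##.....
#......
step 6: .......
.......
...#...
###....
#.#....
##.....
step 7: .......
.......
.##....
#.##...
..#...#
##.....
step 8: .......
.......
.###...
#..#...
..##..#
##.....
step 9: .......
..#....
.###...
#...#..
..##..#
###....
step 10: ..#....
.###...
.###...
#...#..
..##..#
####...
step 11: #......
.......
#...#..
#...#..
....#.#
#......
step 12: .......
.......
.......
#..##.#
#....##
#.....#
step 13: .......
.......
.......
#...#..
.#..#..
#....#.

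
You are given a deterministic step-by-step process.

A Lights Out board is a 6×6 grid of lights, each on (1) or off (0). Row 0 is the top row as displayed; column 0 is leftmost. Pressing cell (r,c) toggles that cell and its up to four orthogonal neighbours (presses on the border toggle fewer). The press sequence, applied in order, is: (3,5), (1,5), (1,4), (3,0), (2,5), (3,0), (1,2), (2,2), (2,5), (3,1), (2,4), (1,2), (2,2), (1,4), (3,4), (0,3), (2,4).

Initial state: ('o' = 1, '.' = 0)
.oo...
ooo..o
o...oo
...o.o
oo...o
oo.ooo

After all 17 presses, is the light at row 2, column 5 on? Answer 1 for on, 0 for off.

1

t=0: .oo...
ooo..o
o...oo
...o.o
oo...o
oo.ooo
t=1: .oo...
ooo..o
o...o.
...oo.
oo....
oo.ooo
t=2: .oo..o
ooo.o.
o...oo
...oo.
oo....
oo.ooo
t=3: .oo.oo
oooo.o
o....o
...oo.
oo....
oo.ooo
t=4: .oo.oo
oooo.o
.....o
oo.oo.
.o....
oo.ooo
t=5: .oo.oo
oooo..
....o.
oo.ooo
.o....
oo.ooo
t=6: .oo.oo
oooo..
o...o.
...ooo
oo....
oo.ooo
t=7: .o..oo
o.....
o.o.o.
...ooo
oo....
oo.ooo
t=8: .o..oo
o.o...
oo.oo.
..oooo
oo....
oo.ooo
t=9: .o..oo
o.o..o
oo.o.o
..ooo.
oo....
oo.ooo
t=10: .o..oo
o.o..o
o..o.o
oo.oo.
o.....
oo.ooo
t=11: .o..oo
o.o.oo
o...o.
oo.o..
o.....
oo.ooo
t=12: .oo.oo
oo.ooo
o.o.o.
oo.o..
o.....
oo.ooo
t=13: .oo.oo
oooooo
oo.oo.
oooo..
o.....
oo.ooo
t=14: .oo..o
ooo...
oo.o..
oooo..
o.....
oo.ooo
t=15: .oo..o
ooo...
oo.oo.
ooo.oo
o...o.
oo.ooo
t=16: .o.ooo
oooo..
oo.oo.
ooo.oo
o...o.
oo.ooo
t=17: .o.ooo
ooooo.
oo...o
ooo..o
o...o.
oo.ooo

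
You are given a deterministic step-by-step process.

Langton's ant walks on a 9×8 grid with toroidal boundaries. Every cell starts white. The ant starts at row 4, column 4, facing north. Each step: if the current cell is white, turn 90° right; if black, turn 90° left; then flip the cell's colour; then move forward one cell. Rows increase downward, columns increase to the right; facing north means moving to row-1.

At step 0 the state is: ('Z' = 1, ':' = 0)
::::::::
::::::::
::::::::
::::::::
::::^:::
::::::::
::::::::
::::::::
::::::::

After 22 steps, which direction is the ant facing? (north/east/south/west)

step 0: ::::::::
::::::::
::::::::
::::::::
::::^:::
::::::::
::::::::
::::::::
::::::::
step 1: ::::::::
::::::::
::::::::
::::::::
::::Z>::
::::::::
::::::::
::::::::
::::::::
step 2: ::::::::
::::::::
::::::::
::::::::
::::ZZ::
:::::v::
::::::::
::::::::
::::::::
step 3: ::::::::
::::::::
::::::::
::::::::
::::ZZ::
::::<Z::
::::::::
::::::::
::::::::
step 4: ::::::::
::::::::
::::::::
::::::::
::::^Z::
::::ZZ::
::::::::
::::::::
::::::::
step 5: ::::::::
::::::::
::::::::
::::::::
:::<:Z::
::::ZZ::
::::::::
::::::::
::::::::
step 6: ::::::::
::::::::
::::::::
:::^::::
:::Z:Z::
::::ZZ::
::::::::
::::::::
::::::::
step 7: ::::::::
::::::::
::::::::
:::Z>:::
:::Z:Z::
::::ZZ::
::::::::
::::::::
::::::::
step 8: ::::::::
::::::::
::::::::
:::ZZ:::
:::ZvZ::
::::ZZ::
::::::::
::::::::
::::::::
step 9: ::::::::
::::::::
::::::::
:::ZZ:::
:::<ZZ::
::::ZZ::
::::::::
::::::::
::::::::
step 10: ::::::::
::::::::
::::::::
:::ZZ:::
::::ZZ::
:::vZZ::
::::::::
::::::::
::::::::
step 11: ::::::::
::::::::
::::::::
:::ZZ:::
::::ZZ::
::<ZZZ::
::::::::
::::::::
::::::::
step 12: ::::::::
::::::::
::::::::
:::ZZ:::
::^:ZZ::
::ZZZZ::
::::::::
::::::::
::::::::
step 13: ::::::::
::::::::
::::::::
:::ZZ:::
::Z>ZZ::
::ZZZZ::
::::::::
::::::::
::::::::
step 14: ::::::::
::::::::
::::::::
:::ZZ:::
::ZZZZ::
::ZvZZ::
::::::::
::::::::
::::::::
step 15: ::::::::
::::::::
::::::::
:::ZZ:::
::ZZZZ::
::Z:>Z::
::::::::
::::::::
::::::::
step 16: ::::::::
::::::::
::::::::
:::ZZ:::
::ZZ^Z::
::Z::Z::
::::::::
::::::::
::::::::
step 17: ::::::::
::::::::
::::::::
:::ZZ:::
::Z<:Z::
::Z::Z::
::::::::
::::::::
::::::::
step 18: ::::::::
::::::::
::::::::
:::ZZ:::
::Z::Z::
::Zv:Z::
::::::::
::::::::
::::::::
step 19: ::::::::
::::::::
::::::::
:::ZZ:::
::Z::Z::
::<Z:Z::
::::::::
::::::::
::::::::
step 20: ::::::::
::::::::
::::::::
:::ZZ:::
::Z::Z::
:::Z:Z::
::v:::::
::::::::
::::::::
step 21: ::::::::
::::::::
::::::::
:::ZZ:::
::Z::Z::
:::Z:Z::
:<Z:::::
::::::::
::::::::
step 22: ::::::::
::::::::
::::::::
:::ZZ:::
::Z::Z::
:^:Z:Z::
:ZZ:::::
::::::::
::::::::

north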